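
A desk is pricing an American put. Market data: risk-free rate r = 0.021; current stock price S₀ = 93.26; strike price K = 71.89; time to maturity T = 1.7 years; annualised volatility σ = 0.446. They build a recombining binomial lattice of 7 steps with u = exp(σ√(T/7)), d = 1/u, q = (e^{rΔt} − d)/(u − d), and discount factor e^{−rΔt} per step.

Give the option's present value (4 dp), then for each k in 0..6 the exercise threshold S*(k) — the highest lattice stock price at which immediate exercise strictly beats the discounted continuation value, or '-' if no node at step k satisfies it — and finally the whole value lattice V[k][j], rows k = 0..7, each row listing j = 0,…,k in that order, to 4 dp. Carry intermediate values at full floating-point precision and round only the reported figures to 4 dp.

price = 8.7638
boundary = - - - - 38.7150 31.0760 38.7150
tree:
8.7638
12.8461 4.0076
18.3053 6.4985 1.0906
25.1867 10.3276 2.0180 0.0000
33.1750 15.9698 3.7341 0.0000 0.0000
40.8140 23.7395 6.9096 0.0000 0.0000 0.0000
46.9457 33.1750 12.7855 0.0000 0.0000 0.0000 0.0000
51.8676 40.8140 23.6582 0.0000 0.0000 0.0000 0.0000 0.0000

params: Δt=0.24286 u=1.24582 d=0.80269 q=0.45681 e^(-rΔt)=0.99491
t_7 payoffs: 51.8676 40.8140 23.6582 0.0000 0.0000 0.0000 0.0000 0.0000
t_6: node(6,0) S=24.9443 payoff=46.9457 vs cont=46.5800 → 46.9457 [stop]  node(6,1) S=38.7150 payoff=33.1750 vs cont=32.8093 → 33.1750 [stop]  node(6,2) S=60.0879 payoff=11.8021 vs cont=12.7855 → 12.7855 [wait]  node(6,3) S=93.2600 payoff=0.0000 vs cont=0.0000 → 0.0000 [wait]  node(6,4) S=144.7450 payoff=0.0000 vs cont=0.0000 → 0.0000 [wait]  node(6,5) S=224.6528 payoff=0.0000 vs cont=0.0000 → 0.0000 [wait]  node(6,6) S=348.6744 payoff=0.0000 vs cont=0.0000 → 0.0000 [wait]  ⇒ S*(6)=38.7150
t_5: node(5,0) S=31.0760 payoff=40.8140 vs cont=40.4483 → 40.8140 [stop]  node(5,1) S=48.2318 payoff=23.6582 vs cont=23.7395 → 23.7395 [wait]  node(5,2) S=74.8585 payoff=0.0000 vs cont=6.9096 → 6.9096 [wait]  node(5,3) S=116.1849 payoff=0.0000 vs cont=0.0000 → 0.0000 [wait]  node(5,4) S=180.3257 payoff=0.0000 vs cont=0.0000 → 0.0000 [wait]  node(5,5) S=279.8762 payoff=0.0000 vs cont=0.0000 → 0.0000 [wait]  ⇒ S*(5)=31.0760
t_4: node(4,0) S=38.7150 payoff=33.1750 vs cont=32.8463 → 33.1750 [stop]  node(4,1) S=60.0879 payoff=11.8021 vs cont=15.9698 → 15.9698 [wait]  node(4,2) S=93.2600 payoff=0.0000 vs cont=3.7341 → 3.7341 [wait]  node(4,3) S=144.7450 payoff=0.0000 vs cont=0.0000 → 0.0000 [wait]  node(4,4) S=224.6528 payoff=0.0000 vs cont=0.0000 → 0.0000 [wait]  ⇒ S*(4)=38.7150
t_3: node(3,0) S=48.2318 payoff=23.6582 vs cont=25.1867 → 25.1867 [wait]  node(3,1) S=74.8585 payoff=0.0000 vs cont=10.3276 → 10.3276 [wait]  node(3,2) S=116.1849 payoff=0.0000 vs cont=2.0180 → 2.0180 [wait]  node(3,3) S=180.3257 payoff=0.0000 vs cont=0.0000 → 0.0000 [wait]  ⇒ S*(3)=-
t_2: node(2,0) S=60.0879 payoff=11.8021 vs cont=18.3053 → 18.3053 [wait]  node(2,1) S=93.2600 payoff=0.0000 vs cont=6.4985 → 6.4985 [wait]  node(2,2) S=144.7450 payoff=0.0000 vs cont=1.0906 → 1.0906 [wait]  ⇒ S*(2)=-
t_1: node(1,0) S=74.8585 payoff=0.0000 vs cont=12.8461 → 12.8461 [wait]  node(1,1) S=116.1849 payoff=0.0000 vs cont=4.0076 → 4.0076 [wait]  ⇒ S*(1)=-
t_0: node(0,0) S=93.2600 payoff=0.0000 vs cont=8.7638 → 8.7638 [wait]  ⇒ S*(0)=-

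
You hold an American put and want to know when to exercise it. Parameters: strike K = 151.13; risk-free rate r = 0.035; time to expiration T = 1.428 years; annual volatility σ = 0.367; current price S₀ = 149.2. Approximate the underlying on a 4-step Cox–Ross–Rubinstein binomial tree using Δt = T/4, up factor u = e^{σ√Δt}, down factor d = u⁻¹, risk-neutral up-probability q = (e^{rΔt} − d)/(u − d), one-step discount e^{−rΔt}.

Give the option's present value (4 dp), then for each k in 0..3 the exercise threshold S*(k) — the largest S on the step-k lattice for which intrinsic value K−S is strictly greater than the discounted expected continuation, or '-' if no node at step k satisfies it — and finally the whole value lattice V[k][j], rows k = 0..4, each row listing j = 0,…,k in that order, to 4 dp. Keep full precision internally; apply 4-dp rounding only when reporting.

params: Δt=0.35700 u=1.24518 d=0.80310 q=0.47384 e^(-rΔt)=0.98758
t_4 payoffs: 89.0660 54.9014 1.9300 0.0000 0.0000
t_3: node(3,0) S=77.2808 payoff=73.8492 vs cont=71.9725 → 73.8492 [stop]  node(3,1) S=119.8220 payoff=31.3080 vs cont=29.4314 → 31.3080 [stop]  node(3,2) S=185.7809 payoff=0.0000 vs cont=1.0029 → 1.0029 [wait]  node(3,3) S=288.0487 payoff=0.0000 vs cont=0.0000 → 0.0000 [wait]  ⇒ S*(3)=119.8220
t_2: node(2,0) S=96.2286 payoff=54.9014 vs cont=53.0248 → 54.9014 [stop]  node(2,1) S=149.2000 payoff=1.9300 vs cont=16.7378 → 16.7378 [wait]  node(2,2) S=231.3308 payoff=0.0000 vs cont=0.5211 → 0.5211 [wait]  ⇒ S*(2)=96.2286
t_1: node(1,0) S=119.8220 payoff=31.3080 vs cont=36.3608 → 36.3608 [wait]  node(1,1) S=185.7809 payoff=0.0000 vs cont=8.9413 → 8.9413 [wait]  ⇒ S*(1)=-
t_0: node(0,0) S=149.2000 payoff=1.9300 vs cont=23.0782 → 23.0782 [wait]  ⇒ S*(0)=-

price = 23.0782
boundary = - - 96.2286 119.8220
tree:
23.0782
36.3608 8.9413
54.9014 16.7378 0.5211
73.8492 31.3080 1.0029 0.0000
89.0660 54.9014 1.9300 0.0000 0.0000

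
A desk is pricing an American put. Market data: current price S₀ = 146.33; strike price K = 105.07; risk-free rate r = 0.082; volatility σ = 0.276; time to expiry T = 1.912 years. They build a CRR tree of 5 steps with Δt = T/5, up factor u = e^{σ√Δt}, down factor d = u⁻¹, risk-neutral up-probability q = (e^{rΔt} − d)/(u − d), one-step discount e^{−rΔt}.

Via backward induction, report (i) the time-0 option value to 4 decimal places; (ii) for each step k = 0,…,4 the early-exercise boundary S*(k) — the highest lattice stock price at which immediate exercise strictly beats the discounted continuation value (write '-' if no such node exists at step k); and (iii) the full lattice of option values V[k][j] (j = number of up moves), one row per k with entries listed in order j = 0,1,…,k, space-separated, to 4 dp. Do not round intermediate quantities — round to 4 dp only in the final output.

price = 2.4606
boundary = - - - - 73.9336
tree:
2.4606
4.8788 0.6269
9.4344 1.4384 0.0000
17.6087 3.3005 0.0000 0.0000
31.1364 7.5732 0.0000 0.0000 0.0000
42.7369 17.3770 0.0000 0.0000 0.0000 0.0000

Δt=0.38240  u=1.18610  d=0.84310  q=0.55030  discount=0.96913
step 5 (expiry): payoffs max(K−S,0) = 42.7369 17.3770 0.0000 0.0000 0.0000 0.0000
step 4: (k=4,j=0): S=73.9336, (K−S)⁺=31.1364, hold=27.8929 ⇒ V=31.1364 exercise | (k=4,j=1): S=104.0130, (K−S)⁺=1.0570, hold=7.5732 ⇒ V=7.5732 continue | (k=4,j=2): S=146.3300, (K−S)⁺=0.0000, hold=0.0000 ⇒ V=0.0000 continue | (k=4,j=3): S=205.8634, (K−S)⁺=0.0000, hold=0.0000 ⇒ V=0.0000 continue | (k=4,j=4): S=289.6176, (K−S)⁺=0.0000, hold=0.0000 ⇒ V=0.0000 continue  boundary S*=73.9336
step 3: (k=3,j=0): S=87.6930, (K−S)⁺=17.3770, hold=17.6087 ⇒ V=17.6087 continue | (k=3,j=1): S=123.3703, (K−S)⁺=0.0000, hold=3.3005 ⇒ V=3.3005 continue | (k=3,j=2): S=173.5626, (K−S)⁺=0.0000, hold=0.0000 ⇒ V=0.0000 continue | (k=3,j=3): S=244.1755, (K−S)⁺=0.0000, hold=0.0000 ⇒ V=0.0000 continue  boundary S*=-
step 2: (k=2,j=0): S=104.0130, (K−S)⁺=1.0570, hold=9.4344 ⇒ V=9.4344 continue | (k=2,j=1): S=146.3300, (K−S)⁺=0.0000, hold=1.4384 ⇒ V=1.4384 continue | (k=2,j=2): S=205.8634, (K−S)⁺=0.0000, hold=0.0000 ⇒ V=0.0000 continue  boundary S*=-
step 1: (k=1,j=0): S=123.3703, (K−S)⁺=0.0000, hold=4.8788 ⇒ V=4.8788 continue | (k=1,j=1): S=173.5626, (K−S)⁺=0.0000, hold=0.6269 ⇒ V=0.6269 continue  boundary S*=-
step 0: (k=0,j=0): S=146.3300, (K−S)⁺=0.0000, hold=2.4606 ⇒ V=2.4606 continue  boundary S*=-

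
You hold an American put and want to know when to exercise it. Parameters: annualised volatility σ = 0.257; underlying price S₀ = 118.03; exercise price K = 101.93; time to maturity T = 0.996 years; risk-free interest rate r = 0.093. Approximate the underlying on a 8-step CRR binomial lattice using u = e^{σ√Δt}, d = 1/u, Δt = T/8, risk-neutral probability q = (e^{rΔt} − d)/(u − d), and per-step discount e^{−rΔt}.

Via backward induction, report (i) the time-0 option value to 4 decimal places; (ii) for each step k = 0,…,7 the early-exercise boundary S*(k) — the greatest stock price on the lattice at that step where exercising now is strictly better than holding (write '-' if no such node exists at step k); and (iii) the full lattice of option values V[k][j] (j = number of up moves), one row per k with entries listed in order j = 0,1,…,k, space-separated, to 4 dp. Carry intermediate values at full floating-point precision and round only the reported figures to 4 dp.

Δt=0.12450, u=1.09492, d=0.91331, q=0.54147, disc=e^(-rΔt)=0.98849
k=8 terminal: V=max(K-S,0) → 44.7909 33.4288 19.8074 3.4773 0.0000 0.0000 0.0000 0.0000 0.0000
k=7: j=0 S=62.5627 intr=39.3673 cont=38.1939 V=39.3673[EX]; j=1 S=75.0033 intr=26.9267 cont=25.7533 V=26.9267[EX]; j=2 S=89.9177 intr=12.0123 cont=10.8389 V=12.0123[EX]; j=3 S=107.7978 intr=0.0000 cont=1.5761 V=1.5761[hold]; j=4 S=129.2334 intr=0.0000 cont=0.0000 V=0.0000[hold]; j=5 S=154.9315 intr=0.0000 cont=0.0000 V=0.0000[hold]; j=6 S=185.7395 intr=0.0000 cont=0.0000 V=0.0000[hold]; j=7 S=222.6738 intr=0.0000 cont=0.0000 V=0.0000[hold]  S*(7)=89.9177
k=6: j=0 S=68.5012 intr=33.4288 cont=32.2554 V=33.4288[EX]; j=1 S=82.1226 intr=19.8074 cont=18.6340 V=19.8074[EX]; j=2 S=98.4527 intr=3.4773 cont=6.2882 V=6.2882[hold]; j=3 S=118.0300 intr=0.0000 cont=0.7144 V=0.7144[hold]; j=4 S=141.5002 intr=0.0000 cont=0.0000 V=0.0000[hold]; j=5 S=169.6375 intr=0.0000 cont=0.0000 V=0.0000[hold]; j=6 S=203.3699 intr=0.0000 cont=0.0000 V=0.0000[hold]  S*(6)=82.1226
k=5: j=0 S=75.0033 intr=26.9267 cont=25.7533 V=26.9267[EX]; j=1 S=89.9177 intr=12.0123 cont=12.3434 V=12.3434[hold]; j=2 S=107.7978 intr=0.0000 cont=3.2325 V=3.2325[hold]; j=3 S=129.2334 intr=0.0000 cont=0.3238 V=0.3238[hold]; j=4 S=154.9315 intr=0.0000 cont=0.0000 V=0.0000[hold]; j=5 S=185.7395 intr=0.0000 cont=0.0000 V=0.0000[hold]  S*(5)=75.0033
k=4: j=0 S=82.1226 intr=19.8074 cont=18.8112 V=19.8074[EX]; j=1 S=98.4527 intr=3.4773 cont=7.3248 V=7.3248[hold]; j=2 S=118.0300 intr=0.0000 cont=1.6384 V=1.6384[hold]; j=3 S=141.5002 intr=0.0000 cont=0.1468 V=0.1468[hold]; j=4 S=169.6375 intr=0.0000 cont=0.0000 V=0.0000[hold]  S*(4)=82.1226
k=3: j=0 S=89.9177 intr=12.0123 cont=12.8982 V=12.8982[hold]; j=1 S=107.7978 intr=0.0000 cont=4.1969 V=4.1969[hold]; j=2 S=129.2334 intr=0.0000 cont=0.8212 V=0.8212[hold]; j=3 S=154.9315 intr=0.0000 cont=0.0665 V=0.0665[hold]  S*(3)=-
k=2: j=0 S=98.4527 intr=3.4773 cont=8.0925 V=8.0925[hold]; j=1 S=118.0300 intr=0.0000 cont=2.3418 V=2.3418[hold]; j=2 S=141.5002 intr=0.0000 cont=0.4078 V=0.4078[hold]  S*(2)=-
k=1: j=0 S=107.7978 intr=0.0000 cont=4.9213 V=4.9213[hold]; j=1 S=129.2334 intr=0.0000 cont=1.2797 V=1.2797[hold]  S*(1)=-
k=0: j=0 S=118.0300 intr=0.0000 cont=2.9155 V=2.9155[hold]  S*(0)=-

price = 2.9155
boundary = - - - - 82.1226 75.0033 82.1226 89.9177
tree:
2.9155
4.9213 1.2797
8.0925 2.3418 0.4078
12.8982 4.1969 0.8212 0.0665
19.8074 7.3248 1.6384 0.1468 0.0000
26.9267 12.3434 3.2325 0.3238 0.0000 0.0000
33.4288 19.8074 6.2882 0.7144 0.0000 0.0000 0.0000
39.3673 26.9267 12.0123 1.5761 0.0000 0.0000 0.0000 0.0000
44.7909 33.4288 19.8074 3.4773 0.0000 0.0000 0.0000 0.0000 0.0000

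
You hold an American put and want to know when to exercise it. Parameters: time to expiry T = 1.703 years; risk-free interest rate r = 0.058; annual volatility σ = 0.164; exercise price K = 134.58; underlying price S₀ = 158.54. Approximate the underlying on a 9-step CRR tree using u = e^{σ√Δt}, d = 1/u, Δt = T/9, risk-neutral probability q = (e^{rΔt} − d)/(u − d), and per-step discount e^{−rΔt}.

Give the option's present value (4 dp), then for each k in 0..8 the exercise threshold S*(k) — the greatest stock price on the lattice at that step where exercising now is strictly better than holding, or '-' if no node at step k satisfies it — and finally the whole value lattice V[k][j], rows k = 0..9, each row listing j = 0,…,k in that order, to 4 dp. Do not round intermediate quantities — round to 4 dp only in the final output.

price = 1.9089
boundary = - - - - 119.1817 110.9755 119.1817 110.9755 119.1817
tree:
1.9089
3.3528 0.8095
5.7465 1.5339 0.2551
9.5692 2.8497 0.5281 0.0451
15.3983 5.1677 1.0806 0.1034 0.0000
23.6045 9.0932 2.1784 0.2374 0.0000 0.0000
31.2456 15.3983 4.3074 0.5448 0.0000 0.0000 0.0000
38.3606 23.6045 8.2975 1.2504 0.0000 0.0000 0.0000 0.0000
44.9858 31.2456 15.3983 2.8695 0.0000 0.0000 0.0000 0.0000 0.0000
51.1547 38.3606 23.6045 6.5853 0.0000 0.0000 0.0000 0.0000 0.0000 0.0000

Δt=0.18922, u=1.07395, d=0.93115, q=0.55945, disc=e^(-rΔt)=0.98909
k=9 terminal: V=max(K-S,0) → 51.1547 38.3606 23.6045 6.5853 0.0000 0.0000 0.0000 0.0000 0.0000 0.0000
k=8: j=0 S=89.5942 intr=44.9858 cont=43.5168 V=44.9858[EX]; j=1 S=103.3344 intr=31.2456 cont=29.7767 V=31.2456[EX]; j=2 S=119.1817 intr=15.3983 cont=13.9294 V=15.3983[EX]; j=3 S=137.4593 intr=0.0000 cont=2.8695 V=2.8695[hold]; j=4 S=158.5400 intr=0.0000 cont=0.0000 V=0.0000[hold]; j=5 S=182.8536 intr=0.0000 cont=0.0000 V=0.0000[hold]; j=6 S=210.8959 intr=0.0000 cont=0.0000 V=0.0000[hold]; j=7 S=243.2388 intr=0.0000 cont=0.0000 V=0.0000[hold]; j=8 S=280.5418 intr=0.0000 cont=0.0000 V=0.0000[hold]  S*(8)=119.1817
k=7: j=0 S=96.2194 intr=38.3606 cont=36.8917 V=38.3606[EX]; j=1 S=110.9755 intr=23.6045 cont=22.1356 V=23.6045[EX]; j=2 S=127.9947 intr=6.5853 cont=8.2975 V=8.2975[hold]; j=3 S=147.6238 intr=0.0000 cont=1.2504 V=1.2504[hold]; j=4 S=170.2634 intr=0.0000 cont=0.0000 V=0.0000[hold]; j=5 S=196.3749 intr=0.0000 cont=0.0000 V=0.0000[hold]; j=6 S=226.4908 intr=0.0000 cont=0.0000 V=0.0000[hold]; j=7 S=261.2253 intr=0.0000 cont=0.0000 V=0.0000[hold]  S*(7)=110.9755
k=6: j=0 S=103.3344 intr=31.2456 cont=29.7767 V=31.2456[EX]; j=1 S=119.1817 intr=15.3983 cont=14.8768 V=15.3983[EX]; j=2 S=137.4593 intr=0.0000 cont=4.3074 V=4.3074[hold]; j=3 S=158.5400 intr=0.0000 cont=0.5448 V=0.5448[hold]; j=4 S=182.8536 intr=0.0000 cont=0.0000 V=0.0000[hold]; j=5 S=210.8959 intr=0.0000 cont=0.0000 V=0.0000[hold]; j=6 S=243.2388 intr=0.0000 cont=0.0000 V=0.0000[hold]  S*(6)=119.1817
k=5: j=0 S=110.9755 intr=23.6045 cont=22.1356 V=23.6045[EX]; j=1 S=127.9947 intr=6.5853 cont=9.0932 V=9.0932[hold]; j=2 S=147.6238 intr=0.0000 cont=2.1784 V=2.1784[hold]; j=3 S=170.2634 intr=0.0000 cont=0.2374 V=0.2374[hold]; j=4 S=196.3749 intr=0.0000 cont=0.0000 V=0.0000[hold]; j=5 S=226.4908 intr=0.0000 cont=0.0000 V=0.0000[hold]  S*(5)=110.9755
k=4: j=0 S=119.1817 intr=15.3983 cont=15.3171 V=15.3983[EX]; j=1 S=137.4593 intr=0.0000 cont=5.1677 V=5.1677[hold]; j=2 S=158.5400 intr=0.0000 cont=1.0806 V=1.0806[hold]; j=3 S=182.8536 intr=0.0000 cont=0.1034 V=0.1034[hold]; j=4 S=210.8959 intr=0.0000 cont=0.0000 V=0.0000[hold]  S*(4)=119.1817
k=3: j=0 S=127.9947 intr=6.5853 cont=9.5692 V=9.5692[hold]; j=1 S=147.6238 intr=0.0000 cont=2.8497 V=2.8497[hold]; j=2 S=170.2634 intr=0.0000 cont=0.5281 V=0.5281[hold]; j=3 S=196.3749 intr=0.0000 cont=0.0451 V=0.0451[hold]  S*(3)=-
k=2: j=0 S=137.4593 intr=0.0000 cont=5.7465 V=5.7465[hold]; j=1 S=158.5400 intr=0.0000 cont=1.5339 V=1.5339[hold]; j=2 S=182.8536 intr=0.0000 cont=0.2551 V=0.2551[hold]  S*(2)=-
k=1: j=0 S=147.6238 intr=0.0000 cont=3.3528 V=3.3528[hold]; j=1 S=170.2634 intr=0.0000 cont=0.8095 V=0.8095[hold]  S*(1)=-
k=0: j=0 S=158.5400 intr=0.0000 cont=1.9089 V=1.9089[hold]  S*(0)=-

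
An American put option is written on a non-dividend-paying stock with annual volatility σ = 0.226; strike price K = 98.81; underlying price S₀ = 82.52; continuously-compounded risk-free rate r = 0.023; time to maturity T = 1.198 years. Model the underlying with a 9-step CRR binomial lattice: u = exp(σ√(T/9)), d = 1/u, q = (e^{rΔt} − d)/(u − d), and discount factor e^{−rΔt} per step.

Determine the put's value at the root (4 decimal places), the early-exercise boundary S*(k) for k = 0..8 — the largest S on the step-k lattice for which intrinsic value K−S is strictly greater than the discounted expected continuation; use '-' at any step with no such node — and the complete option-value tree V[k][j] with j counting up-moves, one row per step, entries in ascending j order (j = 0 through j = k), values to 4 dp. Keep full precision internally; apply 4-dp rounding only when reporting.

Δt=0.13311  u=1.08595  d=0.92085  q=0.49797  discount=0.99694
step 9 (expiry): payoffs max(K−S,0) = 59.5209 52.4769 44.1700 34.3737 22.8212 9.1974 0.0000 0.0000 0.0000 0.0000
step 8: (k=8,j=0): S=42.6660, (K−S)⁺=56.1440, hold=55.8419 ⇒ V=56.1440 exercise | (k=8,j=1): S=50.3155, (K−S)⁺=48.4945, hold=48.1925 ⇒ V=48.4945 exercise | (k=8,j=2): S=59.3363, (K−S)⁺=39.4737, hold=39.1716 ⇒ V=39.4737 exercise | (k=8,j=3): S=69.9745, (K−S)⁺=28.8355, hold=28.5334 ⇒ V=28.8355 exercise | (k=8,j=4): S=82.5200, (K−S)⁺=16.2900, hold=15.9880 ⇒ V=16.2900 exercise | (k=8,j=5): S=97.3147, (K−S)⁺=1.4953, hold=4.6033 ⇒ V=4.6033 continue | (k=8,j=6): S=114.7619, (K−S)⁺=0.0000, hold=0.0000 ⇒ V=0.0000 continue | (k=8,j=7): S=135.3372, (K−S)⁺=0.0000, hold=0.0000 ⇒ V=0.0000 continue | (k=8,j=8): S=159.6013, (K−S)⁺=0.0000, hold=0.0000 ⇒ V=0.0000 continue  boundary S*=82.5200
step 7: (k=7,j=0): S=46.3331, (K−S)⁺=52.4769, hold=52.1748 ⇒ V=52.4769 exercise | (k=7,j=1): S=54.6400, (K−S)⁺=44.1700, hold=43.8679 ⇒ V=44.1700 exercise | (k=7,j=2): S=64.4363, (K−S)⁺=34.3737, hold=34.0717 ⇒ V=34.3737 exercise | (k=7,j=3): S=75.9888, (K−S)⁺=22.8212, hold=22.5192 ⇒ V=22.8212 exercise | (k=7,j=4): S=89.6126, (K−S)⁺=9.1974, hold=10.4383 ⇒ V=10.4383 continue | (k=7,j=5): S=105.6789, (K−S)⁺=0.0000, hold=2.3039 ⇒ V=2.3039 continue | (k=7,j=6): S=124.6256, (K−S)⁺=0.0000, hold=0.0000 ⇒ V=0.0000 continue | (k=7,j=7): S=146.9693, (K−S)⁺=0.0000, hold=0.0000 ⇒ V=0.0000 continue  boundary S*=75.9888
step 6: (k=6,j=0): S=50.3155, (K−S)⁺=48.4945, hold=48.1925 ⇒ V=48.4945 exercise | (k=6,j=1): S=59.3363, (K−S)⁺=39.4737, hold=39.1716 ⇒ V=39.4737 exercise | (k=6,j=2): S=69.9745, (K−S)⁺=28.8355, hold=28.5334 ⇒ V=28.8355 exercise | (k=6,j=3): S=82.5200, (K−S)⁺=16.2900, hold=16.6040 ⇒ V=16.6040 continue | (k=6,j=4): S=97.3147, (K−S)⁺=1.4953, hold=6.3681 ⇒ V=6.3681 continue | (k=6,j=5): S=114.7619, (K−S)⁺=0.0000, hold=1.1531 ⇒ V=1.1531 continue | (k=6,j=6): S=135.3372, (K−S)⁺=0.0000, hold=0.0000 ⇒ V=0.0000 continue  boundary S*=69.9745
step 5: (k=5,j=0): S=54.6400, (K−S)⁺=44.1700, hold=43.8679 ⇒ V=44.1700 exercise | (k=5,j=1): S=64.4363, (K−S)⁺=34.3737, hold=34.0717 ⇒ V=34.3737 exercise | (k=5,j=2): S=75.9888, (K−S)⁺=22.8212, hold=22.6750 ⇒ V=22.8212 exercise | (k=5,j=3): S=89.6126, (K−S)⁺=9.1974, hold=11.4717 ⇒ V=11.4717 continue | (k=5,j=4): S=105.6789, (K−S)⁺=0.0000, hold=3.7597 ⇒ V=3.7597 continue | (k=5,j=5): S=124.6256, (K−S)⁺=0.0000, hold=0.5771 ⇒ V=0.5771 continue  boundary S*=75.9888
step 4: (k=4,j=0): S=59.3363, (K−S)⁺=39.4737, hold=39.1716 ⇒ V=39.4737 exercise | (k=4,j=1): S=69.9745, (K−S)⁺=28.8355, hold=28.5334 ⇒ V=28.8355 exercise | (k=4,j=2): S=82.5200, (K−S)⁺=16.2900, hold=17.1170 ⇒ V=17.1170 continue | (k=4,j=3): S=97.3147, (K−S)⁺=1.4953, hold=7.6080 ⇒ V=7.6080 continue | (k=4,j=4): S=114.7619, (K−S)⁺=0.0000, hold=2.1682 ⇒ V=2.1682 continue  boundary S*=69.9745
step 3: (k=3,j=0): S=64.4363, (K−S)⁺=34.3737, hold=34.0717 ⇒ V=34.3737 exercise | (k=3,j=1): S=75.9888, (K−S)⁺=22.8212, hold=22.9297 ⇒ V=22.9297 continue | (k=3,j=2): S=89.6126, (K−S)⁺=9.1974, hold=12.3439 ⇒ V=12.3439 continue | (k=3,j=3): S=105.6789, (K−S)⁺=0.0000, hold=4.8842 ⇒ V=4.8842 continue  boundary S*=64.4363
step 2: (k=2,j=0): S=69.9745, (K−S)⁺=28.8355, hold=28.5873 ⇒ V=28.8355 exercise | (k=2,j=1): S=82.5200, (K−S)⁺=16.2900, hold=17.6043 ⇒ V=17.6043 continue | (k=2,j=2): S=97.3147, (K−S)⁺=1.4953, hold=8.6028 ⇒ V=8.6028 continue  boundary S*=69.9745
step 1: (k=1,j=0): S=75.9888, (K−S)⁺=22.8212, hold=23.1716 ⇒ V=23.1716 continue | (k=1,j=1): S=89.6126, (K−S)⁺=9.1974, hold=13.0817 ⇒ V=13.0817 continue  boundary S*=-
step 0: (k=0,j=0): S=82.5200, (K−S)⁺=16.2900, hold=18.0917 ⇒ V=18.0917 continue  boundary S*=-

price = 18.0917
boundary = - - 69.9745 64.4363 69.9745 75.9888 69.9745 75.9888 82.5200
tree:
18.0917
23.1716 13.0817
28.8355 17.6043 8.6028
34.3737 22.9297 12.3439 4.8842
39.4737 28.8355 17.1170 7.6080 2.1682
44.1700 34.3737 22.8212 11.4717 3.7597 0.5771
48.4945 39.4737 28.8355 16.6040 6.3681 1.1531 0.0000
52.4769 44.1700 34.3737 22.8212 10.4383 2.3039 0.0000 0.0000
56.1440 48.4945 39.4737 28.8355 16.2900 4.6033 0.0000 0.0000 0.0000
59.5209 52.4769 44.1700 34.3737 22.8212 9.1974 0.0000 0.0000 0.0000 0.0000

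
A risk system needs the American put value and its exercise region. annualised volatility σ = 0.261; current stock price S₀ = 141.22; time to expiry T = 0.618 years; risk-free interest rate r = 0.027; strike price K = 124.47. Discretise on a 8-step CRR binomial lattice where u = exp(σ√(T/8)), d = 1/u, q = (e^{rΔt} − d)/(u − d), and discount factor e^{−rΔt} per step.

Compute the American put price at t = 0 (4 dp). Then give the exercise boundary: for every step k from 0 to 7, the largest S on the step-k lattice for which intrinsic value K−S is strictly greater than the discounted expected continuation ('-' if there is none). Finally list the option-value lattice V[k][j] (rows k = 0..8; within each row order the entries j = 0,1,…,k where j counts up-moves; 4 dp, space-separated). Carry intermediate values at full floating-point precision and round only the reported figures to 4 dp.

price = 3.9376
boundary = - - - - - 98.2592 105.6520 113.6011
tree:
3.9376
6.1167 1.7423
9.2711 2.9403 0.5335
13.6394 4.8759 0.9878 0.0745
19.3425 7.9075 1.8189 0.1483 0.0000
26.2108 12.4518 3.3278 0.2950 0.0000 0.0000
33.0863 18.8180 6.0418 0.5867 0.0000 0.0000 0.0000
39.4808 26.2108 10.8689 1.1672 0.0000 0.0000 0.0000 0.0000
45.4277 33.0863 18.8180 2.3218 0.0000 0.0000 0.0000 0.0000 0.0000

params: Δt=0.07725 u=1.07524 d=0.93003 q=0.49625 e^(-rΔt)=0.99792
t_8 payoffs: 45.4277 33.0863 18.8180 2.3218 0.0000 0.0000 0.0000 0.0000 0.0000
t_7: node(7,0) S=84.9892 payoff=39.4808 vs cont=39.2214 → 39.4808 [stop]  node(7,1) S=98.2592 payoff=26.2108 vs cont=25.9515 → 26.2108 [stop]  node(7,2) S=113.6011 payoff=10.8689 vs cont=10.6096 → 10.8689 [stop]  node(7,3) S=131.3384 payoff=0.0000 vs cont=1.1672 → 1.1672 [wait]  node(7,4) S=151.8451 payoff=0.0000 vs cont=0.0000 → 0.0000 [wait]  node(7,5) S=175.5537 payoff=0.0000 vs cont=0.0000 → 0.0000 [wait]  node(7,6) S=202.9641 payoff=0.0000 vs cont=0.0000 → 0.0000 [wait]  node(7,7) S=234.6543 payoff=0.0000 vs cont=0.0000 → 0.0000 [wait]  ⇒ S*(7)=113.6011
t_6: node(6,0) S=91.3837 payoff=33.0863 vs cont=32.8270 → 33.0863 [stop]  node(6,1) S=105.6520 payoff=18.8180 vs cont=18.5586 → 18.8180 [stop]  node(6,2) S=122.1482 payoff=2.3218 vs cont=6.0418 → 6.0418 [wait]  node(6,3) S=141.2200 payoff=0.0000 vs cont=0.5867 → 0.5867 [wait]  node(6,4) S=163.2696 payoff=0.0000 vs cont=0.0000 → 0.0000 [wait]  node(6,5) S=188.7620 payoff=0.0000 vs cont=0.0000 → 0.0000 [wait]  node(6,6) S=218.2347 payoff=0.0000 vs cont=0.0000 → 0.0000 [wait]  ⇒ S*(6)=105.6520
t_5: node(5,0) S=98.2592 payoff=26.2108 vs cont=25.9515 → 26.2108 [stop]  node(5,1) S=113.6011 payoff=10.8689 vs cont=12.4518 → 12.4518 [wait]  node(5,2) S=131.3384 payoff=0.0000 vs cont=3.3278 → 3.3278 [wait]  node(5,3) S=151.8451 payoff=0.0000 vs cont=0.2950 → 0.2950 [wait]  node(5,4) S=175.5537 payoff=0.0000 vs cont=0.0000 → 0.0000 [wait]  node(5,5) S=202.9641 payoff=0.0000 vs cont=0.0000 → 0.0000 [wait]  ⇒ S*(5)=98.2592
t_4: node(4,0) S=105.6520 payoff=18.8180 vs cont=19.3425 → 19.3425 [wait]  node(4,1) S=122.1482 payoff=2.3218 vs cont=7.9075 → 7.9075 [wait]  node(4,2) S=141.2200 payoff=0.0000 vs cont=1.8189 → 1.8189 [wait]  node(4,3) S=163.2696 payoff=0.0000 vs cont=0.1483 → 0.1483 [wait]  node(4,4) S=188.7620 payoff=0.0000 vs cont=0.0000 → 0.0000 [wait]  ⇒ S*(4)=-
t_3: node(3,0) S=113.6011 payoff=10.8689 vs cont=13.6394 → 13.6394 [wait]  node(3,1) S=131.3384 payoff=0.0000 vs cont=4.8759 → 4.8759 [wait]  node(3,2) S=151.8451 payoff=0.0000 vs cont=0.9878 → 0.9878 [wait]  node(3,3) S=175.5537 payoff=0.0000 vs cont=0.0745 → 0.0745 [wait]  ⇒ S*(3)=-
t_2: node(2,0) S=122.1482 payoff=2.3218 vs cont=9.2711 → 9.2711 [wait]  node(2,1) S=141.2200 payoff=0.0000 vs cont=2.9403 → 2.9403 [wait]  node(2,2) S=163.2696 payoff=0.0000 vs cont=0.5335 → 0.5335 [wait]  ⇒ S*(2)=-
t_1: node(1,0) S=131.3384 payoff=0.0000 vs cont=6.1167 → 6.1167 [wait]  node(1,1) S=151.8451 payoff=0.0000 vs cont=1.7423 → 1.7423 [wait]  ⇒ S*(1)=-
t_0: node(0,0) S=141.2200 payoff=0.0000 vs cont=3.9376 → 3.9376 [wait]  ⇒ S*(0)=-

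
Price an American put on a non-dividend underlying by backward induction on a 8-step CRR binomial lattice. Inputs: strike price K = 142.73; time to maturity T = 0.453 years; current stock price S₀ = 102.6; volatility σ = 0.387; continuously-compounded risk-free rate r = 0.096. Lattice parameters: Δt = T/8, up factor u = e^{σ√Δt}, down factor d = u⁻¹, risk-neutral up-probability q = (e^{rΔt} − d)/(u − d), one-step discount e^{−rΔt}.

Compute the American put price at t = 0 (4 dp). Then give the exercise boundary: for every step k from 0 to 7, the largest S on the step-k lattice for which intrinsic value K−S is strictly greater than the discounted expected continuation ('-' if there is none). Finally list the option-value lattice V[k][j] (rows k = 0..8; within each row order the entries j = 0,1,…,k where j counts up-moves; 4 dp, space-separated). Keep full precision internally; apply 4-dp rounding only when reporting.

Δt=0.05663  u=1.09646  d=0.91202  q=0.50655  discount=0.99458
step 8 (expiry): payoffs max(K−S,0) = 93.6175 83.6853 71.7445 57.3888 40.1300 19.3808 0.0000 0.0000 0.0000
step 7: (k=7,j=0): S=53.8501, (K−S)⁺=88.8799, hold=88.1061 ⇒ V=88.8799 exercise | (k=7,j=1): S=64.7404, (K−S)⁺=77.9896, hold=77.2158 ⇒ V=77.9896 exercise | (k=7,j=2): S=77.8331, (K−S)⁺=64.8969, hold=64.1232 ⇒ V=64.8969 exercise | (k=7,j=3): S=93.5735, (K−S)⁺=49.1565, hold=48.3827 ⇒ V=49.1565 exercise | (k=7,j=4): S=112.4972, (K−S)⁺=30.2328, hold=29.4590 ⇒ V=30.2328 exercise | (k=7,j=5): S=135.2479, (K−S)⁺=7.4821, hold=9.5117 ⇒ V=9.5117 continue | (k=7,j=6): S=162.5996, (K−S)⁺=0.0000, hold=0.0000 ⇒ V=0.0000 continue | (k=7,j=7): S=195.4827, (K−S)⁺=0.0000, hold=0.0000 ⇒ V=0.0000 continue  boundary S*=112.4972
step 6: (k=6,j=0): S=59.0447, (K−S)⁺=83.6853, hold=82.9115 ⇒ V=83.6853 exercise | (k=6,j=1): S=70.9855, (K−S)⁺=71.7445, hold=70.9707 ⇒ V=71.7445 exercise | (k=6,j=2): S=85.3412, (K−S)⁺=57.3888, hold=56.6151 ⇒ V=57.3888 exercise | (k=6,j=3): S=102.6000, (K−S)⁺=40.1300, hold=39.3562 ⇒ V=40.1300 exercise | (k=6,j=4): S=123.3492, (K−S)⁺=19.3808, hold=19.6296 ⇒ V=19.6296 continue | (k=6,j=5): S=148.2945, (K−S)⁺=0.0000, hold=4.6681 ⇒ V=4.6681 continue | (k=6,j=6): S=178.2846, (K−S)⁺=0.0000, hold=0.0000 ⇒ V=0.0000 continue  boundary S*=102.6000
step 5: (k=5,j=0): S=64.7404, (K−S)⁺=77.9896, hold=77.2158 ⇒ V=77.9896 exercise | (k=5,j=1): S=77.8331, (K−S)⁺=64.8969, hold=64.1232 ⇒ V=64.8969 exercise | (k=5,j=2): S=93.5735, (K−S)⁺=49.1565, hold=48.3827 ⇒ V=49.1565 exercise | (k=5,j=3): S=112.4972, (K−S)⁺=30.2328, hold=29.5843 ⇒ V=30.2328 exercise | (k=5,j=4): S=135.2479, (K−S)⁺=7.4821, hold=11.9856 ⇒ V=11.9856 continue | (k=5,j=5): S=162.5996, (K−S)⁺=0.0000, hold=2.2910 ⇒ V=2.2910 continue  boundary S*=112.4972
step 4: (k=4,j=0): S=70.9855, (K−S)⁺=71.7445, hold=70.9707 ⇒ V=71.7445 exercise | (k=4,j=1): S=85.3412, (K−S)⁺=57.3888, hold=56.6151 ⇒ V=57.3888 exercise | (k=4,j=2): S=102.6000, (K−S)⁺=40.1300, hold=39.3562 ⇒ V=40.1300 exercise | (k=4,j=3): S=123.3492, (K−S)⁺=19.3808, hold=20.8759 ⇒ V=20.8759 continue | (k=4,j=4): S=148.2945, (K−S)⁺=0.0000, hold=7.0365 ⇒ V=7.0365 continue  boundary S*=102.6000
step 3: (k=3,j=0): S=77.8331, (K−S)⁺=64.8969, hold=64.1232 ⇒ V=64.8969 exercise | (k=3,j=1): S=93.5735, (K−S)⁺=49.1565, hold=48.3827 ⇒ V=49.1565 exercise | (k=3,j=2): S=112.4972, (K−S)⁺=30.2328, hold=30.2122 ⇒ V=30.2328 exercise | (k=3,j=3): S=135.2479, (K−S)⁺=7.4821, hold=13.7904 ⇒ V=13.7904 continue  boundary S*=112.4972
step 2: (k=2,j=0): S=85.3412, (K−S)⁺=57.3888, hold=56.6151 ⇒ V=57.3888 exercise | (k=2,j=1): S=102.6000, (K−S)⁺=40.1300, hold=39.3562 ⇒ V=40.1300 exercise | (k=2,j=2): S=123.3492, (K−S)⁺=19.3808, hold=21.7852 ⇒ V=21.7852 continue  boundary S*=102.6000
step 1: (k=1,j=0): S=93.5735, (K−S)⁺=49.1565, hold=48.3827 ⇒ V=49.1565 exercise | (k=1,j=1): S=112.4972, (K−S)⁺=30.2328, hold=30.6703 ⇒ V=30.6703 continue  boundary S*=93.5735
step 0: (k=0,j=0): S=102.6000, (K−S)⁺=40.1300, hold=39.5767 ⇒ V=40.1300 exercise  boundary S*=102.6000

price = 40.1300
boundary = 102.6000 93.5735 102.6000 112.4972 102.6000 112.4972 102.6000 112.4972
tree:
40.1300
49.1565 30.6703
57.3888 40.1300 21.7852
64.8969 49.1565 30.2328 13.7904
71.7445 57.3888 40.1300 20.8759 7.0365
77.9896 64.8969 49.1565 30.2328 11.9856 2.2910
83.6853 71.7445 57.3888 40.1300 19.6296 4.6681 0.0000
88.8799 77.9896 64.8969 49.1565 30.2328 9.5117 0.0000 0.0000
93.6175 83.6853 71.7445 57.3888 40.1300 19.3808 0.0000 0.0000 0.0000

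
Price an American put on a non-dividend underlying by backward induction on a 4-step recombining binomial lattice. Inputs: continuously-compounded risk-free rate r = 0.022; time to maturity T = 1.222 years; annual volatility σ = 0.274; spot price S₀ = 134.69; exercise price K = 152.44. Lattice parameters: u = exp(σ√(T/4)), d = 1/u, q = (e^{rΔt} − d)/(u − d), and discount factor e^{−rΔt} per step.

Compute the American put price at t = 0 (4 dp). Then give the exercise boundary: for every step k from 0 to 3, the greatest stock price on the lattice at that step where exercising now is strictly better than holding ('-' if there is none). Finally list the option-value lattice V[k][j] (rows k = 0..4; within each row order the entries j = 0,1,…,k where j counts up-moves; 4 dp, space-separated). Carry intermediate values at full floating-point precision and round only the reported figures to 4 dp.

params: Δt=0.30550 u=1.16351 d=0.85946 q=0.48439 e^(-rΔt)=0.99330
t_4 payoffs: 78.9467 52.9472 17.7500 0.0000 0.0000
t_3: node(3,0) S=85.5105 payoff=66.9295 vs cont=65.9084 → 66.9295 [stop]  node(3,1) S=115.7613 payoff=36.6787 vs cont=35.6576 → 36.6787 [stop]  node(3,2) S=156.7138 payoff=0.0000 vs cont=9.0908 → 9.0908 [wait]  node(3,3) S=212.1539 payoff=0.0000 vs cont=0.0000 → 0.0000 [wait]  ⇒ S*(3)=115.7613
t_2: node(2,0) S=99.4928 payoff=52.9472 vs cont=51.9261 → 52.9472 [stop]  node(2,1) S=134.6900 payoff=17.7500 vs cont=23.1592 → 23.1592 [wait]  node(2,2) S=182.3388 payoff=0.0000 vs cont=4.6559 → 4.6559 [wait]  ⇒ S*(2)=99.4928
t_1: node(1,0) S=115.7613 payoff=36.6787 vs cont=38.2602 → 38.2602 [wait]  node(1,1) S=156.7138 payoff=0.0000 vs cont=14.1013 → 14.1013 [wait]  ⇒ S*(1)=-
t_0: node(0,0) S=134.6900 payoff=17.7500 vs cont=26.3800 → 26.3800 [wait]  ⇒ S*(0)=-

price = 26.3800
boundary = - - 99.4928 115.7613
tree:
26.3800
38.2602 14.1013
52.9472 23.1592 4.6559
66.9295 36.6787 9.0908 0.0000
78.9467 52.9472 17.7500 0.0000 0.0000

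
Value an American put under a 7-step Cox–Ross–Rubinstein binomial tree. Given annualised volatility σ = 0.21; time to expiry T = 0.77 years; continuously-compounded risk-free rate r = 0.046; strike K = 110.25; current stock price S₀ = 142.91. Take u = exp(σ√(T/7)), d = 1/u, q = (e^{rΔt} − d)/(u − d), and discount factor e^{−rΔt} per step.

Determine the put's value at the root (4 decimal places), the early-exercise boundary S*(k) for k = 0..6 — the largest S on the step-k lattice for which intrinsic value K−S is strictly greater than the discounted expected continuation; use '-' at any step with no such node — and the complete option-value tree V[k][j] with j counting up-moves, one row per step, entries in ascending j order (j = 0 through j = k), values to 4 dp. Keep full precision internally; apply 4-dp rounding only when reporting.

price = 0.5428
boundary = - - - - - - 94.0965
tree:
0.5428
1.0128 0.1125
1.8624 0.2352 0.0000
3.3612 0.4914 0.0000 0.0000
5.9155 1.0267 0.0000 0.0000 0.0000
10.0456 2.1453 0.0000 0.0000 0.0000 0.0000
16.1535 4.4826 0.0000 0.0000 0.0000 0.0000 0.0000
22.4843 9.3662 0.0000 0.0000 0.0000 0.0000 0.0000 0.0000

Δt=0.11000, u=1.07213, d=0.93272, q=0.51898, disc=e^(-rΔt)=0.99495
k=7 terminal: V=max(K-S,0) → 22.4843 9.3662 0.0000 0.0000 0.0000 0.0000 0.0000 0.0000
k=6: j=0 S=94.0965 intr=16.1535 cont=15.5971 V=16.1535[EX]; j=1 S=108.1608 intr=2.0892 cont=4.4826 V=4.4826[hold]; j=2 S=124.3272 intr=0.0000 cont=0.0000 V=0.0000[hold]; j=3 S=142.9100 intr=0.0000 cont=0.0000 V=0.0000[hold]; j=4 S=164.2703 intr=0.0000 cont=0.0000 V=0.0000[hold]; j=5 S=188.8233 intr=0.0000 cont=0.0000 V=0.0000[hold]; j=6 S=217.0461 intr=0.0000 cont=0.0000 V=0.0000[hold]  S*(6)=94.0965
k=5: j=0 S=100.8838 intr=9.3662 cont=10.0456 V=10.0456[hold]; j=1 S=115.9626 intr=0.0000 cont=2.1453 V=2.1453[hold]; j=2 S=133.2952 intr=0.0000 cont=0.0000 V=0.0000[hold]; j=3 S=153.2184 intr=0.0000 cont=0.0000 V=0.0000[hold]; j=4 S=176.1194 intr=0.0000 cont=0.0000 V=0.0000[hold]; j=5 S=202.4435 intr=0.0000 cont=0.0000 V=0.0000[hold]  S*(5)=-
k=4: j=0 S=108.1608 intr=2.0892 cont=5.9155 V=5.9155[hold]; j=1 S=124.3272 intr=0.0000 cont=1.0267 V=1.0267[hold]; j=2 S=142.9100 intr=0.0000 cont=0.0000 V=0.0000[hold]; j=3 S=164.2703 intr=0.0000 cont=0.0000 V=0.0000[hold]; j=4 S=188.8233 intr=0.0000 cont=0.0000 V=0.0000[hold]  S*(4)=-
k=3: j=0 S=115.9626 intr=0.0000 cont=3.3612 V=3.3612[hold]; j=1 S=133.2952 intr=0.0000 cont=0.4914 V=0.4914[hold]; j=2 S=153.2184 intr=0.0000 cont=0.0000 V=0.0000[hold]; j=3 S=176.1194 intr=0.0000 cont=0.0000 V=0.0000[hold]  S*(3)=-
k=2: j=0 S=124.3272 intr=0.0000 cont=1.8624 V=1.8624[hold]; j=1 S=142.9100 intr=0.0000 cont=0.2352 V=0.2352[hold]; j=2 S=164.2703 intr=0.0000 cont=0.0000 V=0.0000[hold]  S*(2)=-
k=1: j=0 S=133.2952 intr=0.0000 cont=1.0128 V=1.0128[hold]; j=1 S=153.2184 intr=0.0000 cont=0.1125 V=0.1125[hold]  S*(1)=-
k=0: j=0 S=142.9100 intr=0.0000 cont=0.5428 V=0.5428[hold]  S*(0)=-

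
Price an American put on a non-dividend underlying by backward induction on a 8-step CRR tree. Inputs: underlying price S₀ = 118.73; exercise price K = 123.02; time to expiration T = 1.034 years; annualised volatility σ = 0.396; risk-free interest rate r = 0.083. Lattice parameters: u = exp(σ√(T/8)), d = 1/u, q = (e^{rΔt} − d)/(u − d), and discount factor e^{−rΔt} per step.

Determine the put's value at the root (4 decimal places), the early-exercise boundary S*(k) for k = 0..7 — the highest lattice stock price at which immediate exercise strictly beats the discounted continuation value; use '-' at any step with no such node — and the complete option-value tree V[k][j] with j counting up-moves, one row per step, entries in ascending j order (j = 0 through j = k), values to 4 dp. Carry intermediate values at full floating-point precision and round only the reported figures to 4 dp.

price = 17.1705
boundary = - - - 77.4591 89.3103 77.4591 89.3103 102.9748
tree:
17.1705
24.5860 10.1893
34.0868 15.6972 4.9489
45.5609 23.4462 8.3537 1.6805
55.8395 33.7097 13.7770 3.1579 0.2523
64.7542 45.5609 22.0273 5.8954 0.5124 0.0000
72.4859 55.8395 33.7097 10.9213 1.0404 0.0000 0.0000
79.1917 64.7542 45.5609 20.0452 2.1127 0.0000 0.0000 0.0000
85.0076 72.4859 55.8395 33.7097 4.2900 0.0000 0.0000 0.0000 0.0000

params: Δt=0.12925 u=1.15300 d=0.86730 q=0.50222 e^(-rΔt)=0.98933
t_8 payoffs: 85.0076 72.4859 55.8395 33.7097 4.2900 0.0000 0.0000 0.0000 0.0000
t_7: node(7,0) S=43.8283 payoff=79.1917 vs cont=77.8790 → 79.1917 [stop]  node(7,1) S=58.2658 payoff=64.7542 vs cont=63.4415 → 64.7542 [stop]  node(7,2) S=77.4591 payoff=45.5609 vs cont=44.2482 → 45.5609 [stop]  node(7,3) S=102.9748 payoff=20.0452 vs cont=18.7325 → 20.0452 [stop]  node(7,4) S=136.8957 payoff=0.0000 vs cont=2.1127 → 2.1127 [wait]  node(7,5) S=181.9904 payoff=0.0000 vs cont=0.0000 → 0.0000 [wait]  node(7,6) S=241.9398 payoff=0.0000 vs cont=0.0000 → 0.0000 [wait]  node(7,7) S=321.6370 payoff=0.0000 vs cont=0.0000 → 0.0000 [wait]  ⇒ S*(7)=102.9748
t_6: node(6,0) S=50.5341 payoff=72.4859 vs cont=71.1733 → 72.4859 [stop]  node(6,1) S=67.1805 payoff=55.8395 vs cont=54.5269 → 55.8395 [stop]  node(6,2) S=89.3103 payoff=33.7097 vs cont=32.3970 → 33.7097 [stop]  node(6,3) S=118.7300 payoff=4.2900 vs cont=10.9213 → 10.9213 [wait]  node(6,4) S=157.8408 payoff=0.0000 vs cont=1.0404 → 1.0404 [wait]  node(6,5) S=209.8350 payoff=0.0000 vs cont=0.0000 → 0.0000 [wait]  node(6,6) S=278.9566 payoff=0.0000 vs cont=0.0000 → 0.0000 [wait]  ⇒ S*(6)=89.3103
t_5: node(5,0) S=58.2658 payoff=64.7542 vs cont=63.4415 → 64.7542 [stop]  node(5,1) S=77.4591 payoff=45.5609 vs cont=44.2482 → 45.5609 [stop]  node(5,2) S=102.9748 payoff=20.0452 vs cont=22.0273 → 22.0273 [wait]  node(5,3) S=136.8957 payoff=0.0000 vs cont=5.8954 → 5.8954 [wait]  node(5,4) S=181.9904 payoff=0.0000 vs cont=0.5124 → 0.5124 [wait]  node(5,5) S=241.9398 payoff=0.0000 vs cont=0.0000 → 0.0000 [wait]  ⇒ S*(5)=77.4591
t_4: node(4,0) S=67.1805 payoff=55.8395 vs cont=54.5269 → 55.8395 [stop]  node(4,1) S=89.3103 payoff=33.7097 vs cont=33.3819 → 33.7097 [stop]  node(4,2) S=118.7300 payoff=4.2900 vs cont=13.7770 → 13.7770 [wait]  node(4,3) S=157.8408 payoff=0.0000 vs cont=3.1579 → 3.1579 [wait]  node(4,4) S=209.8350 payoff=0.0000 vs cont=0.2523 → 0.2523 [wait]  ⇒ S*(4)=89.3103
t_3: node(3,0) S=77.4591 payoff=45.5609 vs cont=44.2482 → 45.5609 [stop]  node(3,1) S=102.9748 payoff=20.0452 vs cont=23.4462 → 23.4462 [wait]  node(3,2) S=136.8957 payoff=0.0000 vs cont=8.3537 → 8.3537 [wait]  node(3,3) S=181.9904 payoff=0.0000 vs cont=1.6805 → 1.6805 [wait]  ⇒ S*(3)=77.4591
t_2: node(2,0) S=89.3103 payoff=33.7097 vs cont=34.0868 → 34.0868 [wait]  node(2,1) S=118.7300 payoff=4.2900 vs cont=15.6972 → 15.6972 [wait]  node(2,2) S=157.8408 payoff=0.0000 vs cont=4.9489 → 4.9489 [wait]  ⇒ S*(2)=-
t_1: node(1,0) S=102.9748 payoff=20.0452 vs cont=24.5860 → 24.5860 [wait]  node(1,1) S=136.8957 payoff=0.0000 vs cont=10.1893 → 10.1893 [wait]  ⇒ S*(1)=-
t_0: node(0,0) S=118.7300 payoff=4.2900 vs cont=17.1705 → 17.1705 [wait]  ⇒ S*(0)=-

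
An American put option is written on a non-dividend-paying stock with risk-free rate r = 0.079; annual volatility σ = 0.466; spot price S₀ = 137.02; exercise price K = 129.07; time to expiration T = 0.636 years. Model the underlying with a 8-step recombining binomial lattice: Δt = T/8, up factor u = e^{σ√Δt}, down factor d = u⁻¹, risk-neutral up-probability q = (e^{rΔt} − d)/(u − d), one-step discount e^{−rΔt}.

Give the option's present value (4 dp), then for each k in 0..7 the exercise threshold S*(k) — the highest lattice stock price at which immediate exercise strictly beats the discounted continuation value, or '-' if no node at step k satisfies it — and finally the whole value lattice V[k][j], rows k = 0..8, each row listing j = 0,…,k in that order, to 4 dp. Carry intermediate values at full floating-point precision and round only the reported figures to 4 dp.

price = 13.4524
boundary = - - - - 81.0088 92.3837 81.0088 92.3837
tree:
13.4524
19.4758 7.3835
27.3344 11.5823 3.1273
37.0036 17.6656 5.4272 0.7844
48.0612 26.0203 9.2350 1.5510 0.0000
58.0355 36.6863 15.3017 3.0670 0.0000 0.0000
66.7817 48.0612 24.4053 6.0647 0.0000 0.0000 0.0000
74.4510 58.0355 36.6863 11.9925 0.0000 0.0000 0.0000 0.0000
81.1760 66.7817 48.0612 23.7143 0.0000 0.0000 0.0000 0.0000 0.0000

Δt=0.07950, u=1.14041, d=0.87687, q=0.49111, disc=e^(-rΔt)=0.99374
k=8 terminal: V=max(K-S,0) → 81.1760 66.7817 48.0612 23.7143 0.0000 0.0000 0.0000 0.0000 0.0000
k=7: j=0 S=54.6190 intr=74.4510 cont=73.6429 V=74.4510[EX]; j=1 S=71.0345 intr=58.0355 cont=57.2274 V=58.0355[EX]; j=2 S=92.3837 intr=36.6863 cont=35.8782 V=36.6863[EX]; j=3 S=120.1493 intr=8.9207 cont=11.9925 V=11.9925[hold]; j=4 S=156.2597 intr=0.0000 cont=0.0000 V=0.0000[hold]; j=5 S=203.2229 intr=0.0000 cont=0.0000 V=0.0000[hold]; j=6 S=264.3008 intr=0.0000 cont=0.0000 V=0.0000[hold]; j=7 S=343.7354 intr=0.0000 cont=0.0000 V=0.0000[hold]  S*(7)=92.3837
k=6: j=0 S=62.2883 intr=66.7817 cont=65.9736 V=66.7817[EX]; j=1 S=81.0088 intr=48.0612 cont=47.2531 V=48.0612[EX]; j=2 S=105.3557 intr=23.7143 cont=24.4053 V=24.4053[hold]; j=3 S=137.0200 intr=0.0000 cont=6.0647 V=6.0647[hold]; j=4 S=178.2008 intr=0.0000 cont=0.0000 V=0.0000[hold]; j=5 S=231.7584 intr=0.0000 cont=0.0000 V=0.0000[hold]; j=6 S=301.4125 intr=0.0000 cont=0.0000 V=0.0000[hold]  S*(6)=81.0088
k=5: j=0 S=71.0345 intr=58.0355 cont=57.2274 V=58.0355[EX]; j=1 S=92.3837 intr=36.6863 cont=36.2155 V=36.6863[EX]; j=2 S=120.1493 intr=8.9207 cont=15.3017 V=15.3017[hold]; j=3 S=156.2597 intr=0.0000 cont=3.0670 V=3.0670[hold]; j=4 S=203.2229 intr=0.0000 cont=0.0000 V=0.0000[hold]; j=5 S=264.3008 intr=0.0000 cont=0.0000 V=0.0000[hold]  S*(5)=92.3837
k=4: j=0 S=81.0088 intr=48.0612 cont=47.2531 V=48.0612[EX]; j=1 S=105.3557 intr=23.7143 cont=26.0203 V=26.0203[hold]; j=2 S=137.0200 intr=0.0000 cont=9.2350 V=9.2350[hold]; j=3 S=178.2008 intr=0.0000 cont=1.5510 V=1.5510[hold]; j=4 S=231.7584 intr=0.0000 cont=0.0000 V=0.0000[hold]  S*(4)=81.0088
k=3: j=0 S=92.3837 intr=36.6863 cont=37.0036 V=37.0036[hold]; j=1 S=120.1493 intr=8.9207 cont=17.6656 V=17.6656[hold]; j=2 S=156.2597 intr=0.0000 cont=5.4272 V=5.4272[hold]; j=3 S=203.2229 intr=0.0000 cont=0.7844 V=0.7844[hold]  S*(3)=-
k=2: j=0 S=105.3557 intr=23.7143 cont=27.3344 V=27.3344[hold]; j=1 S=137.0200 intr=0.0000 cont=11.5823 V=11.5823[hold]; j=2 S=178.2008 intr=0.0000 cont=3.1273 V=3.1273[hold]  S*(2)=-
k=1: j=0 S=120.1493 intr=8.9207 cont=19.4758 V=19.4758[hold]; j=1 S=156.2597 intr=0.0000 cont=7.3835 V=7.3835[hold]  S*(1)=-
k=0: j=0 S=137.0200 intr=0.0000 cont=13.4524 V=13.4524[hold]  S*(0)=-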